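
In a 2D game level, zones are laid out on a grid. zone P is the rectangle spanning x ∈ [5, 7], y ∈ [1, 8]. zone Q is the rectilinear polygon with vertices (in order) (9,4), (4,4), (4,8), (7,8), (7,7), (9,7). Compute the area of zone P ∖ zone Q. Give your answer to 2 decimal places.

|zone P| = 14, |zone P∩zone Q| = 8.
|zone P ∖ zone Q| = |zone P| − |zone P∩zone Q| = 14 − 8 = 6.00.

6.00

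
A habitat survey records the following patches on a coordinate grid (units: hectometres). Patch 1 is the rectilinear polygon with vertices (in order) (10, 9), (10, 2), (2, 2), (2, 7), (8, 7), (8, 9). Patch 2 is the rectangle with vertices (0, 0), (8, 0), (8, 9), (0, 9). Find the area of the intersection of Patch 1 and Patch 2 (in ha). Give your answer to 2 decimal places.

30.00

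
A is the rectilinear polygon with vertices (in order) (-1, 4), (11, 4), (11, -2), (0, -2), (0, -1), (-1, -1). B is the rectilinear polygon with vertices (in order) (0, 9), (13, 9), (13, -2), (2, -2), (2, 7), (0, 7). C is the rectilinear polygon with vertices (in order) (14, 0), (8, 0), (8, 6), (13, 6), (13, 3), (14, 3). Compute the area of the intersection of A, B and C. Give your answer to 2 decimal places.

The intersection is the polygon with vertices (11,0), (8,0), (8,4), (11,4).
By the shoelace formula its area is 12.00.

12.00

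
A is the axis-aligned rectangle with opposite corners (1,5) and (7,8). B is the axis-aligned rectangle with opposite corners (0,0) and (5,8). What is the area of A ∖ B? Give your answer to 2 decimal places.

|A∩B|: x∈[1,5], y∈[5,8] → 4·3 = 12.
|A| = 18.
|A ∖ B| = |A| − |A∩B| = 18 − 12 = 6.00.

6.00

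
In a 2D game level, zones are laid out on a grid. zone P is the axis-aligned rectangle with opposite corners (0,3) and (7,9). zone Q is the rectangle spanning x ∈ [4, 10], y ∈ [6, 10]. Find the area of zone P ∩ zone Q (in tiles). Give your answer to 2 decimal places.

|zone P∩zone Q|: x∈[4,7], y∈[6,9] → 3·3 = 9.

9.00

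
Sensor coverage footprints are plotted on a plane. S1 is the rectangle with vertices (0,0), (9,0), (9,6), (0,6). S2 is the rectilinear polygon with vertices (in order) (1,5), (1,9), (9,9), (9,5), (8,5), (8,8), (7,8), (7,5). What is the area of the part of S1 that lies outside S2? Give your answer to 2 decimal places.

47.00

|S1| = 54, |S1∩S2| = 7.
|S1 ∖ S2| = |S1| − |S1∩S2| = 54 − 7 = 47.00.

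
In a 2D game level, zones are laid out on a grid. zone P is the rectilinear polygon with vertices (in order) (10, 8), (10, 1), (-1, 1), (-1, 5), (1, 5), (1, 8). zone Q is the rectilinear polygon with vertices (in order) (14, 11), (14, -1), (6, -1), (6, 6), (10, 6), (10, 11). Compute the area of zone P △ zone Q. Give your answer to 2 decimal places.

107.00

|zone P| = 71, |zone Q| = 76, |zone P∩zone Q| = 20.
|zone P △ zone Q| = |zone P| + |zone Q| − 2·|zone P∩zone Q| = 71 + 76 − 40 = 107.00.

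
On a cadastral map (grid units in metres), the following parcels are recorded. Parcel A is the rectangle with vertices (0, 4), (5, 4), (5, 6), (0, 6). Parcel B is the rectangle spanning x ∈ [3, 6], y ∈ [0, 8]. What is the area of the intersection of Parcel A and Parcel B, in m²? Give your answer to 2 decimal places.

4.00

|Parcel A∩Parcel B|: x∈[3,5], y∈[4,6] → 2·2 = 4.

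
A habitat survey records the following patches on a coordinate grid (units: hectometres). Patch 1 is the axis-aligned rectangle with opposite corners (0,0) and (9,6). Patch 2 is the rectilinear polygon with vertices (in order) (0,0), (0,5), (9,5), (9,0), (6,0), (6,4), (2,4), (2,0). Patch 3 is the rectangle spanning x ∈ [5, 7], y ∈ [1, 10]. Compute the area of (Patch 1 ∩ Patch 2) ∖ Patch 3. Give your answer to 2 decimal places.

|Patch 1 ∩ Patch 2| = 29.
|(Patch 1 ∩ Patch 2) ∩ Patch 3| = 5.
|(Patch 1 ∩ Patch 2) ∖ Patch 3| = 29 − 5 = 24.00.

24.00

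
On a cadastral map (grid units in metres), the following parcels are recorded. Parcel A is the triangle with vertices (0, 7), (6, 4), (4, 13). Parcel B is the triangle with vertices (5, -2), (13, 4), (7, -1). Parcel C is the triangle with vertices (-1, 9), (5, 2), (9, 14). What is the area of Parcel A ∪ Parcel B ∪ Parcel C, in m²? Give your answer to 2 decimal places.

53.82

By inclusion–exclusion:
Individual areas: |Parcel A| = 24, |Parcel B| = 2, |Parcel C| = 50.
|Parcel A∩Parcel B| = 0.
|Parcel A∩Parcel C| = 22.1832.
|Parcel B∩Parcel C| = 0.
|Parcel A∩Parcel B∩Parcel C| = 0.
|Parcel A ∪ Parcel B ∪ Parcel C| = 76 − 22.1832 + 0 = 53.82.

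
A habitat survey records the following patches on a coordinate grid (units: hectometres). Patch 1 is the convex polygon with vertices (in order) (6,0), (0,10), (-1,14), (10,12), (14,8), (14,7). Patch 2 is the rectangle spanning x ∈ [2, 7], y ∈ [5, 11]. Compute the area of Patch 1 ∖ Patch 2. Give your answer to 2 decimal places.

83.83

|Patch 1| = 113, |Patch 1∩Patch 2| = 29.1667.
|Patch 1 ∖ Patch 2| = |Patch 1| − |Patch 1∩Patch 2| = 113 − 29.1667 = 83.83.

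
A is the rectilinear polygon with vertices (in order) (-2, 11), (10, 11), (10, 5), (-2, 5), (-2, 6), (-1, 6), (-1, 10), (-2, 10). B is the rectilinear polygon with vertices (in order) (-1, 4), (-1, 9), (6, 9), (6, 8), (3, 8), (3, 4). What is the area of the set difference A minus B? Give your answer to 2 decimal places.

49.00

|A| = 68, |A∩B| = 19.
|A ∖ B| = |A| − |A∩B| = 68 − 19 = 49.00.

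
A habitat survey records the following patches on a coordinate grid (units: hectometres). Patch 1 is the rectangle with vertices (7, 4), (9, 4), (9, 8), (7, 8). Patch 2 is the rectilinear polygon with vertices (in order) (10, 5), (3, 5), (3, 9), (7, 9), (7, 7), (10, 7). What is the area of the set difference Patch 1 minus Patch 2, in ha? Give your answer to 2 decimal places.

|Patch 1| = 8, |Patch 1∩Patch 2| = 4.
|Patch 1 ∖ Patch 2| = |Patch 1| − |Patch 1∩Patch 2| = 8 − 4 = 4.00.

4.00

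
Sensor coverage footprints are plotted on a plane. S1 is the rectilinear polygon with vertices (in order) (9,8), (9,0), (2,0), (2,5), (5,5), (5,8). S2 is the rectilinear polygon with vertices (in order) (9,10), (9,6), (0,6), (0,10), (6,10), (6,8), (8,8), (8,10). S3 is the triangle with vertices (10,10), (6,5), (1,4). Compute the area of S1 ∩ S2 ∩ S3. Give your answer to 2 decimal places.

The intersection is the polygon with vertices (5,6), (5,6.667), (7,8), (8,8), (8.4,8), (6.8,6).
By the shoelace formula its area is 3.87.

3.87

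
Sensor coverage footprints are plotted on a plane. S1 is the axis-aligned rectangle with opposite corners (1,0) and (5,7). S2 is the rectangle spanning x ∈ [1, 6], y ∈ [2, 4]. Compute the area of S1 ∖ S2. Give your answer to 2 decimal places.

20.00

|S1∩S2|: x∈[1,5], y∈[2,4] → 4·2 = 8.
|S1| = 28.
|S1 ∖ S2| = |S1| − |S1∩S2| = 28 − 8 = 20.00.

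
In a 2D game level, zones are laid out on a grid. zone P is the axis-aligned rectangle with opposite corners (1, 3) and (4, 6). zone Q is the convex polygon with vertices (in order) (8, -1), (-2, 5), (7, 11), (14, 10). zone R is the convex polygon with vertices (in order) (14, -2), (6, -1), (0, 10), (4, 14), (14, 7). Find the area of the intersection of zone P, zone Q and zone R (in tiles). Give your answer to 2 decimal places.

The intersection is the polygon with vertices (4,6), (4,3), (3.818,3), (2.182,6).
By the shoelace formula its area is 3.00.

3.00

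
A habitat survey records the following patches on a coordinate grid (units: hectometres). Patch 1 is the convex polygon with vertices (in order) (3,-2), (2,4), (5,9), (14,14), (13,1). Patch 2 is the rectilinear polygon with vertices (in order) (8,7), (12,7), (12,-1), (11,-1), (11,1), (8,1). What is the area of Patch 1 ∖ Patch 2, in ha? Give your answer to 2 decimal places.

95.05

|Patch 1| = 119.5, |Patch 1∩Patch 2| = 24.45.
|Patch 1 ∖ Patch 2| = |Patch 1| − |Patch 1∩Patch 2| = 119.5 − 24.45 = 95.05.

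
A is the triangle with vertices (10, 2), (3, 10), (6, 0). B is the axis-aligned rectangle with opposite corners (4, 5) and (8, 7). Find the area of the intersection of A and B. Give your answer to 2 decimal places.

The intersection is the polygon with vertices (7.375,5), (4.5,5), (4,6.667), (4,7), (5.625,7).
By the shoelace formula its area is 4.58.

4.58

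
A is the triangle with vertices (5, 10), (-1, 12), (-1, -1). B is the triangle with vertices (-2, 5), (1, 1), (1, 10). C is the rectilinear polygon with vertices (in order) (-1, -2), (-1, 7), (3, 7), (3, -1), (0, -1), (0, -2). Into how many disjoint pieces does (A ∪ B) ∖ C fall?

(A ∪ B) ∖ C splits into 2 disjoint pieces (area 21.6667, area 1.5).

2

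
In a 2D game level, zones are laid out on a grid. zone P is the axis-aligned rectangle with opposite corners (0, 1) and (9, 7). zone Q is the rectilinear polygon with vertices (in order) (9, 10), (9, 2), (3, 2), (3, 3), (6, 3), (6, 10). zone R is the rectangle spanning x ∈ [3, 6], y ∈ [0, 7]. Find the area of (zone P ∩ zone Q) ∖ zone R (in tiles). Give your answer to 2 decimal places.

15.00

|zone P ∩ zone Q| = 18.
|(zone P ∩ zone Q) ∩ zone R| = 3.
|(zone P ∩ zone Q) ∖ zone R| = 18 − 3 = 15.00.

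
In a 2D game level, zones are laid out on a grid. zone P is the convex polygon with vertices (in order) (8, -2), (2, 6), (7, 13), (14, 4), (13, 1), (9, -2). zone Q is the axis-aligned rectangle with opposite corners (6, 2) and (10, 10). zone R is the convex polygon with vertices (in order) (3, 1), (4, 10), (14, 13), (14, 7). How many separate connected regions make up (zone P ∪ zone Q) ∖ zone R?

3

(zone P ∪ zone Q) ∖ zone R splits into 3 disjoint pieces (area 3.4109, area 3.3951, area 39.9538).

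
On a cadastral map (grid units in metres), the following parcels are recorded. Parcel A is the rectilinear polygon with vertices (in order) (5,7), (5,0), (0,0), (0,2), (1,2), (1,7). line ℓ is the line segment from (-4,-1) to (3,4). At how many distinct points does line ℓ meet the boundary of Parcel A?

3

The segment meets the boundary at (1,2.571), (0.2,2), (0,1.857).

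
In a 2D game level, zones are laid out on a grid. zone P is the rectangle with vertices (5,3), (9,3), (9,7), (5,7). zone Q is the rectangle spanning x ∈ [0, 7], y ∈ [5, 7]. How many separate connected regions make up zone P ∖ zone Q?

zone P ∖ zone Q is a single connected region.

1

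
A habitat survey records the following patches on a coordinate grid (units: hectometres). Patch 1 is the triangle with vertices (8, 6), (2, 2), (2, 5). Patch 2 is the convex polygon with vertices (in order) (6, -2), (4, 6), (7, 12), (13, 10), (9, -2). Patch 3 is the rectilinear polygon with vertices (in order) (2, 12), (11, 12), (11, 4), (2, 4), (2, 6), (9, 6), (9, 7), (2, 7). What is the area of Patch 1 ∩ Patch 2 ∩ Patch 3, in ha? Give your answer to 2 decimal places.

3.22

The intersection is the polygon with vertices (4.16,5.36), (8,6), (5,4), (4.5,4).
By the shoelace formula its area is 3.22.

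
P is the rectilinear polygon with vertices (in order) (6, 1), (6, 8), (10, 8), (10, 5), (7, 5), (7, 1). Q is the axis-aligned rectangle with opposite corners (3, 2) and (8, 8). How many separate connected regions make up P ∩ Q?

1

P ∩ Q is a single connected region.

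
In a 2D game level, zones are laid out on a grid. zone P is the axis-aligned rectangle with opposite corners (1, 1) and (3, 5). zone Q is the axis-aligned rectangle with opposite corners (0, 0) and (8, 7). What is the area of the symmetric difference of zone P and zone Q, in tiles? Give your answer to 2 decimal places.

48.00

|zone P∩zone Q|: x∈[1,3], y∈[1,5] → 2·4 = 8.
|zone P △ zone Q| = |zone P| + |zone Q| − 2·|zone P∩zone Q| = 8 + 56 − 16 = 48.00.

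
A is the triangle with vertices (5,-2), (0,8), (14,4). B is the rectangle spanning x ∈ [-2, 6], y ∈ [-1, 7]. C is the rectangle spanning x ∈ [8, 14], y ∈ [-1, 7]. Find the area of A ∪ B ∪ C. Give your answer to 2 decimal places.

By inclusion–exclusion:
Individual areas: |A| = 60, |B| = 64, |C| = 48.
|A∩B| = 27.1071.
|A∩C| = 17.1429.
|B∩C| = 0 (no overlap).
|A∩B∩C| = 0.
|A ∪ B ∪ C| = 172 − 44.25 + 0 = 127.75.

127.75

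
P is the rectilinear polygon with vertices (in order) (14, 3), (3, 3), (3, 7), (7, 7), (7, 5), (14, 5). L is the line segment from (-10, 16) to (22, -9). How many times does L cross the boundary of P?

2

The segment meets the boundary at (3,5.844), (6.64,3).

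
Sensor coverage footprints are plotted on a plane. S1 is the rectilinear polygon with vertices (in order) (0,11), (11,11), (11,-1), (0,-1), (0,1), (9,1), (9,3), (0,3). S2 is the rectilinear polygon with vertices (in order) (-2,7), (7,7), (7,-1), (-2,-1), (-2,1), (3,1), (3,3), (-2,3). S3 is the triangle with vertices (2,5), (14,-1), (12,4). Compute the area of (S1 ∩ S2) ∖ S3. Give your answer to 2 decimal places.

37.25

|S1 ∩ S2| = 42.
|(S1 ∩ S2) ∩ S3| = 4.75.
|(S1 ∩ S2) ∖ S3| = 42 − 4.75 = 37.25.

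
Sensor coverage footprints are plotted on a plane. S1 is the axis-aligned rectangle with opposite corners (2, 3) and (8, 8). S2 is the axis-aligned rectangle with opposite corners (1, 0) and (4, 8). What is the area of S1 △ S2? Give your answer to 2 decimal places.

34.00

|S1∩S2|: x∈[2,4], y∈[3,8] → 2·5 = 10.
|S1 △ S2| = |S1| + |S2| − 2·|S1∩S2| = 30 + 24 − 20 = 34.00.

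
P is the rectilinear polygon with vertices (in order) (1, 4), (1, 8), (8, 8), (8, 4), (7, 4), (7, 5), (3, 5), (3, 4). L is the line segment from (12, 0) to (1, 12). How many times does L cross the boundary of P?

2

The segment meets the boundary at (4.667,8), (8,4.364).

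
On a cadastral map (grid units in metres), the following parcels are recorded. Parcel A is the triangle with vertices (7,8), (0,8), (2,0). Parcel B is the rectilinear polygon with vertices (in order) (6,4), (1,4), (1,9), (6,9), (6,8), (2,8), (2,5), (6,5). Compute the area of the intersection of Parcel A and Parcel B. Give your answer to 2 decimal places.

6.81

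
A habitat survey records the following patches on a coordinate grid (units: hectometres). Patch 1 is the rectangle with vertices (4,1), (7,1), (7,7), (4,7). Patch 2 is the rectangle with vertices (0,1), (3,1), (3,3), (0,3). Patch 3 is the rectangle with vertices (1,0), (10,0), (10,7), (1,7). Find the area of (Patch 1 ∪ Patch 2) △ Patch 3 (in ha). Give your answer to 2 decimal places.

|Patch 1 ∪ Patch 2| = 24.
|(Patch 1 ∪ Patch 2) ∩ Patch 3| = 22.
|(Patch 1 ∪ Patch 2) △ Patch 3| = 24 + 63 − 44 = 43.00.

43.00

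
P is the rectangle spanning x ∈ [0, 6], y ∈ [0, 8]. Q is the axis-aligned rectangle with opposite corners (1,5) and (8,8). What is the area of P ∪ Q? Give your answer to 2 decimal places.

54.00

By inclusion–exclusion:
Individual areas: |P| = 48, |Q| = 21.
|P∩Q|: x∈[1,6], y∈[5,8] → 5·3 = 15.
|P ∪ Q| = 69 − 15 = 54.00.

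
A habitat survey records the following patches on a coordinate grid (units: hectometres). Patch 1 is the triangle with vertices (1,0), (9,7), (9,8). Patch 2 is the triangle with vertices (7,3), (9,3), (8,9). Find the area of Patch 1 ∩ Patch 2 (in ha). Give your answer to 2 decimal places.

The intersection is the polygon with vertices (7.439,5.634), (7.6,6.6), (8.286,7.286), (8.418,6.491).
By the shoelace formula its area is 0.72.

0.72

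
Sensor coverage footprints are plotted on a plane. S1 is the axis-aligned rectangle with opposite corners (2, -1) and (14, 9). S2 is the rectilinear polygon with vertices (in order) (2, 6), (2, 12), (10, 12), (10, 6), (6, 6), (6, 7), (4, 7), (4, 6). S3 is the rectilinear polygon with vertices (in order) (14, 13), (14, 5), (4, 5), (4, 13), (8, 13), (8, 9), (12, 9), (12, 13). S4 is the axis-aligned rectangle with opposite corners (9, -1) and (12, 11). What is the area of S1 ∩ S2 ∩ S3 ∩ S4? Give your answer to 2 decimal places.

The intersection is the polygon with vertices (9,6), (9,9), (10,9), (10,6).
By the shoelace formula its area is 3.00.

3.00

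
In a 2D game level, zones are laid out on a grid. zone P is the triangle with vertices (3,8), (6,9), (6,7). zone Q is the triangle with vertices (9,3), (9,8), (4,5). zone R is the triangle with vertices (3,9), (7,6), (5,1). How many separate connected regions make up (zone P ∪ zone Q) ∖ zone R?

3

(zone P ∪ zone Q) ∖ zone R splits into 3 disjoint pieces (area 2.2615, area 0.021, area 9.0715).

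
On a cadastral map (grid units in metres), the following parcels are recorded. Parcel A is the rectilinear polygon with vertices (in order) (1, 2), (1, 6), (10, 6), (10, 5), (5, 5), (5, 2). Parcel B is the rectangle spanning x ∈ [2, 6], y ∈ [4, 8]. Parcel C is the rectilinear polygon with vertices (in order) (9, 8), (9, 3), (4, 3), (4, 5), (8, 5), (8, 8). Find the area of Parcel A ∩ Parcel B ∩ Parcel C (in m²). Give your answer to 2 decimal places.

1.00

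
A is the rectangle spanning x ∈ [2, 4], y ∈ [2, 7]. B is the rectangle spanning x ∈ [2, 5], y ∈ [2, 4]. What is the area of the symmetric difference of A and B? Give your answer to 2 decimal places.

|A∩B|: x∈[2,4], y∈[2,4] → 2·2 = 4.
|A △ B| = |A| + |B| − 2·|A∩B| = 10 + 6 − 8 = 8.00.

8.00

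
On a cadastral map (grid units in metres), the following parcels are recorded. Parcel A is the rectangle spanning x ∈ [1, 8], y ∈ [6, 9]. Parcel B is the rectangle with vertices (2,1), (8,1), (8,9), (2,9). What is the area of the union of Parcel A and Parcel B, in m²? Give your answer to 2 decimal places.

51.00

By inclusion–exclusion:
Individual areas: |Parcel A| = 21, |Parcel B| = 48.
|Parcel A∩Parcel B|: x∈[2,8], y∈[6,9] → 6·3 = 18.
|Parcel A ∪ Parcel B| = 69 − 18 = 51.00.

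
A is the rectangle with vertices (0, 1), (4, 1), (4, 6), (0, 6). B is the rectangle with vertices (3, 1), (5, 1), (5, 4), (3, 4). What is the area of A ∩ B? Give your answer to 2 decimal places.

|A∩B|: x∈[3,4], y∈[1,4] → 1·3 = 3.

3.00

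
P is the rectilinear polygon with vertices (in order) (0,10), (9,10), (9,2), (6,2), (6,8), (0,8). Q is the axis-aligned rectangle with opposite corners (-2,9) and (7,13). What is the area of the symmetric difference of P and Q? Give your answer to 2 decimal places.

58.00

|P| = 36, |Q| = 36, |P∩Q| = 7.
|P △ Q| = |P| + |Q| − 2·|P∩Q| = 36 + 36 − 14 = 58.00.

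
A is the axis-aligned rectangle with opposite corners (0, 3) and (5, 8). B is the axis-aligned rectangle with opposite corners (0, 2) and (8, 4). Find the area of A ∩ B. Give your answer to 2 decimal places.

|A∩B|: x∈[0,5], y∈[3,4] → 5·1 = 5.

5.00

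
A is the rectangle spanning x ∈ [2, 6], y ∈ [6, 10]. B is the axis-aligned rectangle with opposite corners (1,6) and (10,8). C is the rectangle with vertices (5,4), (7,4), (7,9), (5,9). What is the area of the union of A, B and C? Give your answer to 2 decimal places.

By inclusion–exclusion:
Individual areas: |A| = 16, |B| = 18, |C| = 10.
|A∩B|: x∈[2,6], y∈[6,8] → 4·2 = 8.
|A∩C|: x∈[5,6], y∈[6,9] → 1·3 = 3.
|B∩C|: x∈[5,7], y∈[6,8] → 2·2 = 4.
|A∩B∩C| = 2.
|A ∪ B ∪ C| = 44 − 15 + 2 = 31.00.

31.00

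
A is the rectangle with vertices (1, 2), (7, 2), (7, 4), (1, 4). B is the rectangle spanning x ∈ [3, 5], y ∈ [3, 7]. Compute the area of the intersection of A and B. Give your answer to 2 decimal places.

|A∩B|: x∈[3,5], y∈[3,4] → 2·1 = 2.

2.00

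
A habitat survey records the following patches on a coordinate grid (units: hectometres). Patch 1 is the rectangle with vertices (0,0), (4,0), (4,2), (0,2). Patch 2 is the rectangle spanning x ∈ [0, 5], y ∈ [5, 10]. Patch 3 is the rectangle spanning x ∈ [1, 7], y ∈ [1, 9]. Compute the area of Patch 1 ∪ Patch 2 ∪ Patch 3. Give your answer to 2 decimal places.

By inclusion–exclusion:
Individual areas: |Patch 1| = 8, |Patch 2| = 25, |Patch 3| = 48.
|Patch 1∩Patch 2| = 0 (no overlap).
|Patch 1∩Patch 3|: x∈[1,4], y∈[1,2] → 3·1 = 3.
|Patch 2∩Patch 3|: x∈[1,5], y∈[5,9] → 4·4 = 16.
|Patch 1∩Patch 2∩Patch 3| = 0.
|Patch 1 ∪ Patch 2 ∪ Patch 3| = 81 − 19 + 0 = 62.00.

62.00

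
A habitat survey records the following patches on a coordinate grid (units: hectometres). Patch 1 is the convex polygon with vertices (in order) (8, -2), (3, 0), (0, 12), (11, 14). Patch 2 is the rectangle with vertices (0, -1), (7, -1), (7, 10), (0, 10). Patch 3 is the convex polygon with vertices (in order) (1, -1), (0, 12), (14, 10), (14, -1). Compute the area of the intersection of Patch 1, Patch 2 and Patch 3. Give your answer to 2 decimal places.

55.25

The intersection is the polygon with vertices (0.5,10), (7,10), (7,-1), (5.5,-1), (3,0).
By the shoelace formula its area is 55.25.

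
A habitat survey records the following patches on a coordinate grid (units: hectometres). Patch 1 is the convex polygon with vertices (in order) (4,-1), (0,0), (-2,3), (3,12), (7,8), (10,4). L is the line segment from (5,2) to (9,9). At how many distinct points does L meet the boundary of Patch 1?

The segment meets the boundary at (7.811,6.919).

1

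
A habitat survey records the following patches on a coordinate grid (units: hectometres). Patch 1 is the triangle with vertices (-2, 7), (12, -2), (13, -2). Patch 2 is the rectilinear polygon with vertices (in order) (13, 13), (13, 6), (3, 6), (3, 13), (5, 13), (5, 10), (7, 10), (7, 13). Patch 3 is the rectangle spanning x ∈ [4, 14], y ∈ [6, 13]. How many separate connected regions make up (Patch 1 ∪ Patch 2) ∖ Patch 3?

2

(Patch 1 ∪ Patch 2) ∖ Patch 3 splits into 2 disjoint pieces (area 4.5, area 7).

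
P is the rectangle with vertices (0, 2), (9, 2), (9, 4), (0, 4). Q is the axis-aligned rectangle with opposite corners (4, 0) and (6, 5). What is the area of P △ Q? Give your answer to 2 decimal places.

|P∩Q|: x∈[4,6], y∈[2,4] → 2·2 = 4.
|P △ Q| = |P| + |Q| − 2·|P∩Q| = 18 + 10 − 8 = 20.00.

20.00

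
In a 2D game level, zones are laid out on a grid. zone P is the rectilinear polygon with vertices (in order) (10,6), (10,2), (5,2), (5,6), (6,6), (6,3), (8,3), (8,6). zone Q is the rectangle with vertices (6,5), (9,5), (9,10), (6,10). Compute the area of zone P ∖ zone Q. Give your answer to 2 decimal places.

|zone P| = 14, |zone P∩zone Q| = 1.
|zone P ∖ zone Q| = |zone P| − |zone P∩zone Q| = 14 − 1 = 13.00.

13.00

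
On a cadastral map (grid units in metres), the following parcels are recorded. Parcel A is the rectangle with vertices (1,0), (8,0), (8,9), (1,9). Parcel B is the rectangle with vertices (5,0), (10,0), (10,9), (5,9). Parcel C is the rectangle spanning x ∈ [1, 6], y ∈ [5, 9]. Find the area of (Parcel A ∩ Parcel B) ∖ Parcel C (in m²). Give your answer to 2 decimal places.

|Parcel A ∩ Parcel B| = 27.
|(Parcel A ∩ Parcel B) ∩ Parcel C| = 4.
|(Parcel A ∩ Parcel B) ∖ Parcel C| = 27 − 4 = 23.00.

23.00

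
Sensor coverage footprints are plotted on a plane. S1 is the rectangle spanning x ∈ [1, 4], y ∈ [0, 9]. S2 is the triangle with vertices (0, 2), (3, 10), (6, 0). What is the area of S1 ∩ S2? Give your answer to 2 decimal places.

19.16

The intersection is the polygon with vertices (4,0.667), (1,1.667), (1,4.667), (2.625,9), (3.3,9), (4,6.667).
By the shoelace formula its area is 19.16.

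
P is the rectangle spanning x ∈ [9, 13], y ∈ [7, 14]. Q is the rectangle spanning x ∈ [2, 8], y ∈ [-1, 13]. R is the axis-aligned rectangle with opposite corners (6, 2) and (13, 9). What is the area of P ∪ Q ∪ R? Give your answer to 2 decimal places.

139.00

By inclusion–exclusion:
Individual areas: |P| = 28, |Q| = 84, |R| = 49.
|P∩Q| = 0 (no overlap).
|P∩R|: x∈[9,13], y∈[7,9] → 4·2 = 8.
|Q∩R|: x∈[6,8], y∈[2,9] → 2·7 = 14.
|P∩Q∩R| = 0.
|P ∪ Q ∪ R| = 161 − 22 + 0 = 139.00.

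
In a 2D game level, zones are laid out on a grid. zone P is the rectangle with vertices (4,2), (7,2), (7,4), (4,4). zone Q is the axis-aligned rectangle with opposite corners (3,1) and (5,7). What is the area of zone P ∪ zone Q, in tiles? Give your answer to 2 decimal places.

16.00

By inclusion–exclusion:
Individual areas: |zone P| = 6, |zone Q| = 12.
|zone P∩zone Q|: x∈[4,5], y∈[2,4] → 1·2 = 2.
|zone P ∪ zone Q| = 18 − 2 = 16.00.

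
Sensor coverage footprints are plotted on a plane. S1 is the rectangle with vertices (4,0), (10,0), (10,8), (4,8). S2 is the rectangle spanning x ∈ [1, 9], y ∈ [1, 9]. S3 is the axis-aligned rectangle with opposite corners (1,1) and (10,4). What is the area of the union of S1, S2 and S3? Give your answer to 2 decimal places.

By inclusion–exclusion:
Individual areas: |S1| = 48, |S2| = 64, |S3| = 27.
|S1∩S2|: x∈[4,9], y∈[1,8] → 5·7 = 35.
|S1∩S3|: x∈[4,10], y∈[1,4] → 6·3 = 18.
|S2∩S3|: x∈[1,9], y∈[1,4] → 8·3 = 24.
|S1∩S2∩S3| = 15.
|S1 ∪ S2 ∪ S3| = 139 − 77 + 15 = 77.00.

77.00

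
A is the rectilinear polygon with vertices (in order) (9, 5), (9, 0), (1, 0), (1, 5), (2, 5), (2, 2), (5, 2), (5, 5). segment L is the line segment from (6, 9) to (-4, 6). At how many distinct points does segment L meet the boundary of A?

0

The segment lies entirely outside A and never meets its boundary.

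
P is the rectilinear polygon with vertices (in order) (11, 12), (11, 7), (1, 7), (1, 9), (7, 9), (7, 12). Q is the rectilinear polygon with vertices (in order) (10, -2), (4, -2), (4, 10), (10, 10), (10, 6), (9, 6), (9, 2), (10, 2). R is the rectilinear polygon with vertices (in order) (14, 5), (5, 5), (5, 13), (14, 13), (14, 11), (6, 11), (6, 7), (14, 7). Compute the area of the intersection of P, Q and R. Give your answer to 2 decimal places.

2.00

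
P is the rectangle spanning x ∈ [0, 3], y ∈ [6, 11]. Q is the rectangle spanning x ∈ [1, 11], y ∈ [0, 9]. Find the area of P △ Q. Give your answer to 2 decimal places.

|P∩Q|: x∈[1,3], y∈[6,9] → 2·3 = 6.
|P △ Q| = |P| + |Q| − 2·|P∩Q| = 15 + 90 − 12 = 93.00.

93.00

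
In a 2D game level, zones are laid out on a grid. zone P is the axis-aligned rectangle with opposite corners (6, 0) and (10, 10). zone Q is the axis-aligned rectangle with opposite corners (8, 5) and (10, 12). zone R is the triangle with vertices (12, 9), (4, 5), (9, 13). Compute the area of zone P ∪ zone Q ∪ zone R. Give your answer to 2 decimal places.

By inclusion–exclusion:
Individual areas: |zone P| = 40, |zone Q| = 14, |zone R| = 22.
|zone P∩zone Q|: x∈[8,10], y∈[5,10] → 2·5 = 10.
|zone P∩zone R| = 10.9875.
|zone Q∩zone R| = 8.8458.
|zone P∩zone Q∩zone R| = 5.
|zone P ∪ zone Q ∪ zone R| = 76 − 29.8333 + 5 = 51.17.

51.17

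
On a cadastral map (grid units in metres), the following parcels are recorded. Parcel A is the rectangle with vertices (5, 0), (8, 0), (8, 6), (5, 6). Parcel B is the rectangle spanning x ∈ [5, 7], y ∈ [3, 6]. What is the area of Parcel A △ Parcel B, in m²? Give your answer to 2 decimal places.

|Parcel A∩Parcel B|: x∈[5,7], y∈[3,6] → 2·3 = 6.
|Parcel A △ Parcel B| = |Parcel A| + |Parcel B| − 2·|Parcel A∩Parcel B| = 18 + 6 − 12 = 12.00.

12.00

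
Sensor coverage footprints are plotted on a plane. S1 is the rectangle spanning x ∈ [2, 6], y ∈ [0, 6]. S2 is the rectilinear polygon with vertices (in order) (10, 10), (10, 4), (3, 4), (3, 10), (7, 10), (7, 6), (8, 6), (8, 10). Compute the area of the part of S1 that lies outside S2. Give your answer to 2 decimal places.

|S1| = 24, |S1∩S2| = 6.
|S1 ∖ S2| = |S1| − |S1∩S2| = 24 − 6 = 18.00.

18.00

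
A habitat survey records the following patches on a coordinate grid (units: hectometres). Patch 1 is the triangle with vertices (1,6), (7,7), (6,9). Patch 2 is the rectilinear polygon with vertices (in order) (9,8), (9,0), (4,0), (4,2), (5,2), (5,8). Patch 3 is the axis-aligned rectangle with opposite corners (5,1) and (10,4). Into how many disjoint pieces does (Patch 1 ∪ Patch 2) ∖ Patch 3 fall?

2

(Patch 1 ∪ Patch 2) ∖ Patch 3 splits into 2 disjoint pieces (area 20.4167, area 6).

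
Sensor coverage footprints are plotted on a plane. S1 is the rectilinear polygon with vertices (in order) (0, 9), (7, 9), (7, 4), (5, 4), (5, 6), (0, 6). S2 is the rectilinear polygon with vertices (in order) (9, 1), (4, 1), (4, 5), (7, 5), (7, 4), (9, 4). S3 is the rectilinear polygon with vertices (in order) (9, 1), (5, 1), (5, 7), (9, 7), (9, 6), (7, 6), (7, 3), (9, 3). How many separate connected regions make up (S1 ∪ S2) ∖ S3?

3

(S1 ∪ S2) ∖ S3 splits into 3 disjoint pieces (area 19, area 2, area 4).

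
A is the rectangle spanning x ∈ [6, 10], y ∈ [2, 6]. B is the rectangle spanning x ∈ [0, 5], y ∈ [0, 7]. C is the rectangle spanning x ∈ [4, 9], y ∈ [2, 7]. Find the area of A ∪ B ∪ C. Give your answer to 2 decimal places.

59.00

By inclusion–exclusion:
Individual areas: |A| = 16, |B| = 35, |C| = 25.
|A∩B| = 0 (no overlap).
|A∩C|: x∈[6,9], y∈[2,6] → 3·4 = 12.
|B∩C|: x∈[4,5], y∈[2,7] → 1·5 = 5.
|A∩B∩C| = 0.
|A ∪ B ∪ C| = 76 − 17 + 0 = 59.00.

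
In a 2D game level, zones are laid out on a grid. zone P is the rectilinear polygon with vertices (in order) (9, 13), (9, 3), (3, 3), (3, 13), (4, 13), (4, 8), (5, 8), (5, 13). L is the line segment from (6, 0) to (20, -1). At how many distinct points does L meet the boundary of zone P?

0

The segment lies entirely outside zone P and never meets its boundary.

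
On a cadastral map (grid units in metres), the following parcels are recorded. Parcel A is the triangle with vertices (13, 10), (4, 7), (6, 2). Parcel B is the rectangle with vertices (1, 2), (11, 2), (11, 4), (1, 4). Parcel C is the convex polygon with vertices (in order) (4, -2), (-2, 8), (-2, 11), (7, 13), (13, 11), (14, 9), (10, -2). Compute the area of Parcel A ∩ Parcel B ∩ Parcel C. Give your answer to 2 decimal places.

2.55

The intersection is the polygon with vertices (7.75,4), (6,2), (5.2,4).
By the shoelace formula its area is 2.55.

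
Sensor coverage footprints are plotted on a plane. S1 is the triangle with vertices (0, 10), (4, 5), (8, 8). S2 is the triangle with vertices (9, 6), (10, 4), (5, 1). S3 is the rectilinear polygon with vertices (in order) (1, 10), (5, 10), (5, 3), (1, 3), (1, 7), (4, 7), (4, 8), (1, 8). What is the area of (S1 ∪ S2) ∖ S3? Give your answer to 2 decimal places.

13.50

|S1 ∪ S2| = 22.5.
|(S1 ∪ S2) ∩ S3| = 9.
|(S1 ∪ S2) ∖ S3| = 22.5 − 9 = 13.50.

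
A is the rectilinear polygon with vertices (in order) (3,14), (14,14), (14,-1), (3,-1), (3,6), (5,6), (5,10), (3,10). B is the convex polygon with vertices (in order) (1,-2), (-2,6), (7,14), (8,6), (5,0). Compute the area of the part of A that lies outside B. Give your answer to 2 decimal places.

114.11

|A| = 157, |A∩B| = 42.8889.
|A ∖ B| = |A| − |A∩B| = 157 − 42.8889 = 114.11.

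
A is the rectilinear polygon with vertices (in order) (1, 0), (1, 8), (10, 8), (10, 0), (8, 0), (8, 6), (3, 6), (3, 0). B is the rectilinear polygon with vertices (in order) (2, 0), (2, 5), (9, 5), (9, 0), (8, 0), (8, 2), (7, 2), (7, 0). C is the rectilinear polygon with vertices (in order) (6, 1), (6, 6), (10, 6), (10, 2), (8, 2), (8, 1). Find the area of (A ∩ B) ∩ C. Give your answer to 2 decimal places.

|A ∩ B| = 10.
|(A ∩ B) ∩ C| = 3.00.

3.00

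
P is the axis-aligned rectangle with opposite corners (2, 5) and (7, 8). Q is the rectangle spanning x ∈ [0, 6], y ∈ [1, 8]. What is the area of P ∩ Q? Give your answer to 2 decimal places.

12.00

|P∩Q|: x∈[2,6], y∈[5,8] → 4·3 = 12.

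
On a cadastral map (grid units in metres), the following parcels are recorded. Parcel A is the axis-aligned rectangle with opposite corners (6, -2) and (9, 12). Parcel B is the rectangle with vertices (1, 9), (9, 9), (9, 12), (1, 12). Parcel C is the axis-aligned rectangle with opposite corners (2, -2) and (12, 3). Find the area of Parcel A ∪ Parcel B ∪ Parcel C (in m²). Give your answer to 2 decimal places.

By inclusion–exclusion:
Individual areas: |Parcel A| = 42, |Parcel B| = 24, |Parcel C| = 50.
|Parcel A∩Parcel B|: x∈[6,9], y∈[9,12] → 3·3 = 9.
|Parcel A∩Parcel C|: x∈[6,9], y∈[-2,3] → 3·5 = 15.
|Parcel B∩Parcel C| = 0 (no overlap).
|Parcel A∩Parcel B∩Parcel C| = 0.
|Parcel A ∪ Parcel B ∪ Parcel C| = 116 − 24 + 0 = 92.00.

92.00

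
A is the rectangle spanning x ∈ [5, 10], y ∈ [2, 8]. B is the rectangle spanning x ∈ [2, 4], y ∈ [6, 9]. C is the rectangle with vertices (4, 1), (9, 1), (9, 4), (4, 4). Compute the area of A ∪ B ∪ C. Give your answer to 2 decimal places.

By inclusion–exclusion:
Individual areas: |A| = 30, |B| = 6, |C| = 15.
|A∩B| = 0 (no overlap).
|A∩C|: x∈[5,9], y∈[2,4] → 4·2 = 8.
|B∩C| = 0 (no overlap).
|A∩B∩C| = 0.
|A ∪ B ∪ C| = 51 − 8 + 0 = 43.00.

43.00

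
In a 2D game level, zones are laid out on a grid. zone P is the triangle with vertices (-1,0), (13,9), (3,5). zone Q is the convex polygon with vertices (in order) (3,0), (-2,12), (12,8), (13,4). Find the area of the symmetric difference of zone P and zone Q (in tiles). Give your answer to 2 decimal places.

|zone P| = 17, |zone Q| = 96, |zone P∩zone Q| = 14.1657.
|zone P △ zone Q| = |zone P| + |zone Q| − 2·|zone P∩zone Q| = 17 + 96 − 28.3315 = 84.67.

84.67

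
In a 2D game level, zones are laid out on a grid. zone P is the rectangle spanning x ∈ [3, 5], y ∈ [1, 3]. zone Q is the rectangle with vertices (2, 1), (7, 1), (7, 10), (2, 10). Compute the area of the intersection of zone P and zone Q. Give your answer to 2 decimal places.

|zone P∩zone Q|: x∈[3,5], y∈[1,3] → 2·2 = 4.

4.00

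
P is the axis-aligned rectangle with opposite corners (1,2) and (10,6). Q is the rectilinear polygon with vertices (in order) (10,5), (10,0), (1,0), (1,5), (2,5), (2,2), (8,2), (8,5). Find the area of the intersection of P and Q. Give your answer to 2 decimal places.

9.00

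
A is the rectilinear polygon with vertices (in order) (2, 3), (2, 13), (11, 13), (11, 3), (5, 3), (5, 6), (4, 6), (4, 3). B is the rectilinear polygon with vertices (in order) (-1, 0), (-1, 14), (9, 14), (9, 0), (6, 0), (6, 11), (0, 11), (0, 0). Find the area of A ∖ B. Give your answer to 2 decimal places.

49.00

|A| = 87, |A∩B| = 38.
|A ∖ B| = |A| − |A∩B| = 87 − 38 = 49.00.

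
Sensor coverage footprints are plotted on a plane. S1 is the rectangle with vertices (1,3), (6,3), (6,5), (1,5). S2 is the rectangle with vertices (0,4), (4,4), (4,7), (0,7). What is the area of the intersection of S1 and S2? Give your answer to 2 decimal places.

|S1∩S2|: x∈[1,4], y∈[4,5] → 3·1 = 3.

3.00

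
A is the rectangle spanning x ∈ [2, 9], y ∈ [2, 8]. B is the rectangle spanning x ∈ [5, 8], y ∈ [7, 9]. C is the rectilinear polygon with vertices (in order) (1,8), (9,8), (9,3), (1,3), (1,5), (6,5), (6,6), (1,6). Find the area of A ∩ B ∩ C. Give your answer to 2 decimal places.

3.00

The intersection is the polygon with vertices (8,7), (5,7), (5,8), (8,8).
By the shoelace formula its area is 3.00.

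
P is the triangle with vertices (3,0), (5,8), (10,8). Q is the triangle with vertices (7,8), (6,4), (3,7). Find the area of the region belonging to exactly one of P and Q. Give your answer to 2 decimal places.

15.77

|P| = 20, |Q| = 7.5, |P∩Q| = 5.8667.
|P △ Q| = |P| + |Q| − 2·|P∩Q| = 20 + 7.5 − 11.7333 = 15.77.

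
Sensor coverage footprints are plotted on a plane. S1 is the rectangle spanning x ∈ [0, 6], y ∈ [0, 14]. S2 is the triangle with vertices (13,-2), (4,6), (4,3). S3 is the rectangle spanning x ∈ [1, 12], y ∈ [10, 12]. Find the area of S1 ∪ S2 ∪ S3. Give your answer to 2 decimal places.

104.17

By inclusion–exclusion:
Individual areas: |S1| = 84, |S2| = 13.5, |S3| = 22.
|S1∩S2| = 5.3333.
|S1∩S3|: x∈[1,6], y∈[10,12] → 5·2 = 10.
|S2∩S3| = 0.
|S1∩S2∩S3| = 0.
|S1 ∪ S2 ∪ S3| = 119.5 − 15.3333 + 0 = 104.17.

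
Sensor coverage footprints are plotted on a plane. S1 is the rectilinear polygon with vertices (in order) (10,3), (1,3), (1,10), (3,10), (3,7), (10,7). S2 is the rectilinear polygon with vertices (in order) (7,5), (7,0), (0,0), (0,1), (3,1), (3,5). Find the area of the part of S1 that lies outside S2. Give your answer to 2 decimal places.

34.00

|S1| = 42, |S1∩S2| = 8.
|S1 ∖ S2| = |S1| − |S1∩S2| = 42 − 8 = 34.00.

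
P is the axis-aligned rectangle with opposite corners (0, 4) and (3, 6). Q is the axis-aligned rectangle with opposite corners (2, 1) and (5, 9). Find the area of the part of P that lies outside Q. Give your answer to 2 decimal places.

4.00

|P∩Q|: x∈[2,3], y∈[4,6] → 1·2 = 2.
|P| = 6.
|P ∖ Q| = |P| − |P∩Q| = 6 − 2 = 4.00.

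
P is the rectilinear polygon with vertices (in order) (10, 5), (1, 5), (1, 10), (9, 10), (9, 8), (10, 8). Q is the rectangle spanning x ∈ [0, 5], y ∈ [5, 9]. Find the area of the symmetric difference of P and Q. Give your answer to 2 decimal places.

31.00

|P| = 43, |Q| = 20, |P∩Q| = 16.
|P △ Q| = |P| + |Q| − 2·|P∩Q| = 43 + 20 − 32 = 31.00.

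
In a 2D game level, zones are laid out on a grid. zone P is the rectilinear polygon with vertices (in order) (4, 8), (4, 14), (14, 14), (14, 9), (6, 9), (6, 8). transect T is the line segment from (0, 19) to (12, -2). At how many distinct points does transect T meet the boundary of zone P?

The segment meets the boundary at (6,8.5), (4,12).

2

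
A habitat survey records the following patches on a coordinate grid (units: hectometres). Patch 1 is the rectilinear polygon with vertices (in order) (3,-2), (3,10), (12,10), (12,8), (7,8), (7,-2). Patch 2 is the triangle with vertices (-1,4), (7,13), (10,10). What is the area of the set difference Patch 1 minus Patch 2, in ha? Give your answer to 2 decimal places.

|Patch 1| = 58, |Patch 1∩Patch 2| = 12.3636.
|Patch 1 ∖ Patch 2| = |Patch 1| − |Patch 1∩Patch 2| = 58 − 12.3636 = 45.64.

45.64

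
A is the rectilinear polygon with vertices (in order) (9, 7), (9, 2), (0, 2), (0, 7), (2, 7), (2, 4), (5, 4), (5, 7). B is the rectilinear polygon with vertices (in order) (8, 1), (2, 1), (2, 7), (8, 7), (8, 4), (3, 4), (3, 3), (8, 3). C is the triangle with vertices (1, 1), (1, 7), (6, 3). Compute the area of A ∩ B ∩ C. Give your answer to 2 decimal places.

3.75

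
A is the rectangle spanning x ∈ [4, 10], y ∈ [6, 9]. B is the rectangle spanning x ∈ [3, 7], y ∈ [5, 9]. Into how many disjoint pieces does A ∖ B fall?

A ∖ B is a single connected region.

1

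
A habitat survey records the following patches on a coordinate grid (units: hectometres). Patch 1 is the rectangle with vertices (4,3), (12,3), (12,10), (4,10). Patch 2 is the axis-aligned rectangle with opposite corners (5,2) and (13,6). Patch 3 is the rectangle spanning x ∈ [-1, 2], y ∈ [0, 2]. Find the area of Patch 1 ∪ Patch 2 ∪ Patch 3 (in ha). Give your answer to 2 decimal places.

73.00

By inclusion–exclusion:
Individual areas: |Patch 1| = 56, |Patch 2| = 32, |Patch 3| = 6.
|Patch 1∩Patch 2|: x∈[5,12], y∈[3,6] → 7·3 = 21.
|Patch 1∩Patch 3| = 0 (no overlap).
|Patch 2∩Patch 3| = 0 (no overlap).
|Patch 1∩Patch 2∩Patch 3| = 0.
|Patch 1 ∪ Patch 2 ∪ Patch 3| = 94 − 21 + 0 = 73.00.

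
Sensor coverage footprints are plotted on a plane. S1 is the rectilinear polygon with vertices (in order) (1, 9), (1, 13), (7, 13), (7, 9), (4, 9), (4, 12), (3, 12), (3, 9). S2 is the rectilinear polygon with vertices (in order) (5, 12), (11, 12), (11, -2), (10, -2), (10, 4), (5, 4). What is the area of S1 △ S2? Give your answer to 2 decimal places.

|S1| = 21, |S2| = 54, |S1∩S2| = 6.
|S1 △ S2| = |S1| + |S2| − 2·|S1∩S2| = 21 + 54 − 12 = 63.00.

63.00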